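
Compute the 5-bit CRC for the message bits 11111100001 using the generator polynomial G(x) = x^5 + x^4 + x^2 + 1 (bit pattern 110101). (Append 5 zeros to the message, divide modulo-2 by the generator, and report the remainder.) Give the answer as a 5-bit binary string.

Append 5 zeros: 1111110000100000. Divide by 110101 (XOR where the leading bit is 1):
  pos 0: 111111 XOR 110101 = 001010
  pos 2: 101000 XOR 110101 = 011101
  pos 3: 111010 XOR 110101 = 001111
  pos 5: 111101 XOR 110101 = 001000
  pos 7: 100000 XOR 110101 = 010101
  pos 8: 101010 XOR 110101 = 011111
  pos 9: 111110 XOR 110101 = 001011
Remainder (last 5 bits) = 10110. This is the CRC / FCS.

10110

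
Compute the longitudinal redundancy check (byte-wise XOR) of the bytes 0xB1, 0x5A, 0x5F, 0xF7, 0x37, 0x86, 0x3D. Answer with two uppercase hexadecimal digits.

XOR the bytes together:
  start with 0xB1
  0xB1 ⊕ 0x5A = 0xEB
  0xEB ⊕ 0x5F = 0xB4
  0xB4 ⊕ 0xF7 = 0x43
  0x43 ⊕ 0x37 = 0x74
  0x74 ⊕ 0x86 = 0xF2
  0xF2 ⊕ 0x3D = 0xCF

CF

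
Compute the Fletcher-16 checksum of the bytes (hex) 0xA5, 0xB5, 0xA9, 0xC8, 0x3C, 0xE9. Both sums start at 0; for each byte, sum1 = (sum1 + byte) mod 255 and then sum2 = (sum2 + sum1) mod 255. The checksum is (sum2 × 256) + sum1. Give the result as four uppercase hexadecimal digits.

Running sums (mod 255):
  after byte 0 (0xA5): sum1=165, sum2=165
  after byte 1 (0xB5): sum1=91, sum2=1
  after byte 2 (0xA9): sum1=5, sum2=6
  after byte 3 (0xC8): sum1=205, sum2=211
  after byte 4 (0x3C): sum1=10, sum2=221
  after byte 5 (0xE9): sum1=243, sum2=209
Checksum = sum2·256 + sum1 = 209·256 + 243 = 53747 = 0xD1F3.

D1F3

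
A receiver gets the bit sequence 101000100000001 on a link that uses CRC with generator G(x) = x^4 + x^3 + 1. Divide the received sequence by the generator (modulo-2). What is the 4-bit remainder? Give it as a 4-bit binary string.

Modulo-2 division of 101000100000001 by 11001:
  pos 0: 10100 XOR 11001 = 01101
  pos 1: 11010 XOR 11001 = 00011
  pos 4: 11100 XOR 11001 = 00101
  pos 6: 10100 XOR 11001 = 01101
  pos 7: 11010 XOR 11001 = 00011
  pos 10: 11001 XOR 11001 = 00000
Remainder = 0000 (zero — the frame passes the CRC check).

0000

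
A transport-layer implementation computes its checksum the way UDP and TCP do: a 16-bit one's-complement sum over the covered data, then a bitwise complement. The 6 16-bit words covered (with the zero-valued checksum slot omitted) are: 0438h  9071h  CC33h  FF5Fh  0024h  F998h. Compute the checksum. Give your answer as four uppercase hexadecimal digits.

One's-complement addition (fold any carry out of bit 15 back into bit 0):
  0x0438 + 0x9071 = 0x094A9
  0x94A9 + 0xCC33 = 0x160DC → wrap carry → 0x60DD
  0x60DD + 0xFF5F = 0x1603C → wrap carry → 0x603D
  0x603D + 0x0024 = 0x06061
  0x6061 + 0xF998 = 0x159F9 → wrap carry → 0x59FA
One's-complement sum = 0x59FA.
Checksum = ~0x59FA & 0xFFFF = 0xA605.

A605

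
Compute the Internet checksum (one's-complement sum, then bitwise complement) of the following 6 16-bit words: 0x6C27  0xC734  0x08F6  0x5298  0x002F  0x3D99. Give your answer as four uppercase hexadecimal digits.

334D

One's-complement addition (fold any carry out of bit 15 back into bit 0):
  0x6C27 + 0xC734 = 0x1335B → wrap carry → 0x335C
  0x335C + 0x08F6 = 0x03C52
  0x3C52 + 0x5298 = 0x08EEA
  0x8EEA + 0x002F = 0x08F19
  0x8F19 + 0x3D99 = 0x0CCB2
One's-complement sum = 0xCCB2.
Checksum = ~0xCCB2 & 0xFFFF = 0x334D.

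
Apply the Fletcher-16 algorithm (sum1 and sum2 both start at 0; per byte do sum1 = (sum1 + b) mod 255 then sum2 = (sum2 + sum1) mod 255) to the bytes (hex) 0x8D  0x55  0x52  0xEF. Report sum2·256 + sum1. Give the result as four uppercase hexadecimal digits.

CA25

Running sums (mod 255):
  after byte 0 (0x8D): sum1=141, sum2=141
  after byte 1 (0x55): sum1=226, sum2=112
  after byte 2 (0x52): sum1=53, sum2=165
  after byte 3 (0xEF): sum1=37, sum2=202
Checksum = sum2·256 + sum1 = 202·256 + 37 = 51749 = 0xCA25.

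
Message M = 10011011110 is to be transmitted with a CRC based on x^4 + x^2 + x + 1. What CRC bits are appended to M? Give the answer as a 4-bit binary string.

1000

Append 4 zeros: 100110111100000. Divide by 10111 (XOR where the leading bit is 1):
  pos 0: 10011 XOR 10111 = 00100
  pos 2: 10001 XOR 10111 = 00110
  pos 4: 11011 XOR 10111 = 01100
  pos 5: 11001 XOR 10111 = 01110
  pos 6: 11100 XOR 10111 = 01011
  pos 7: 10110 XOR 10111 = 00001
Remainder (last 4 bits) = 1000. This is the CRC / FCS.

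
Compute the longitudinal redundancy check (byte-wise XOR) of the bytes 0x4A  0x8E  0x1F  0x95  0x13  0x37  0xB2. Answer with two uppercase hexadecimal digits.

XOR the bytes together:
  start with 0x4A
  0x4A ⊕ 0x8E = 0xC4
  0xC4 ⊕ 0x1F = 0xDB
  0xDB ⊕ 0x95 = 0x4E
  0x4E ⊕ 0x13 = 0x5D
  0x5D ⊕ 0x37 = 0x6A
  0x6A ⊕ 0xB2 = 0xD8

D8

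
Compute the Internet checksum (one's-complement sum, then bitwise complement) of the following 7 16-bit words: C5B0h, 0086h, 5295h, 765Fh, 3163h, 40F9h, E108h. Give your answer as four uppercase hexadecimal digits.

1D6F

One's-complement addition (fold any carry out of bit 15 back into bit 0):
  0xC5B0 + 0x0086 = 0x0C636
  0xC636 + 0x5295 = 0x118CB → wrap carry → 0x18CC
  0x18CC + 0x765F = 0x08F2B
  0x8F2B + 0x3163 = 0x0C08E
  0xC08E + 0x40F9 = 0x10187 → wrap carry → 0x0188
  0x0188 + 0xE108 = 0x0E290
One's-complement sum = 0xE290.
Checksum = ~0xE290 & 0xFFFF = 0x1D6F.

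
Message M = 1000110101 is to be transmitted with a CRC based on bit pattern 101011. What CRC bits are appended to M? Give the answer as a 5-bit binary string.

10110

Append 5 zeros: 100011010100000. Divide by 101011 (XOR where the leading bit is 1):
  pos 0: 100011 XOR 101011 = 001000
  pos 2: 100001 XOR 101011 = 001010
  pos 4: 101001 XOR 101011 = 000010
  pos 8: 100000 XOR 101011 = 001011
Remainder (last 5 bits) = 10110. This is the CRC / FCS.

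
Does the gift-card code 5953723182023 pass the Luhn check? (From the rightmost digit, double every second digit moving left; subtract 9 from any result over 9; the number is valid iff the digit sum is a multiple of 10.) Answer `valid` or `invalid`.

From the right, keep odd positions and double even positions (subtract 9 from any doubled value over 9):
  doubled (positions 2,4,...): 4 4 2 4 6 9 → sum 29
  kept (positions 1,3,...): 3 0 8 3 7 5 5 → sum 31
Total = 60.
60 mod 10 = 0, so the number is valid.

valid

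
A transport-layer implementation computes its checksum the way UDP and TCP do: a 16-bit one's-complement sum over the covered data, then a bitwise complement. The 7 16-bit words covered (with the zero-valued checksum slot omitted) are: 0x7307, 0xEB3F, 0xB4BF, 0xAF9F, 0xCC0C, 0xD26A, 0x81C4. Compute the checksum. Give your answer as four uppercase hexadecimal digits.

1D1D

One's-complement addition (fold any carry out of bit 15 back into bit 0):
  0x7307 + 0xEB3F = 0x15E46 → wrap carry → 0x5E47
  0x5E47 + 0xB4BF = 0x11306 → wrap carry → 0x1307
  0x1307 + 0xAF9F = 0x0C2A6
  0xC2A6 + 0xCC0C = 0x18EB2 → wrap carry → 0x8EB3
  0x8EB3 + 0xD26A = 0x1611D → wrap carry → 0x611E
  0x611E + 0x81C4 = 0x0E2E2
One's-complement sum = 0xE2E2.
Checksum = ~0xE2E2 & 0xFFFF = 0x1D1D.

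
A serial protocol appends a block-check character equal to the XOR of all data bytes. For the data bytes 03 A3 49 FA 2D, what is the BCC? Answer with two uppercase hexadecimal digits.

3E

XOR the bytes together:
  start with 0x03
  0x03 ⊕ 0xA3 = 0xA0
  0xA0 ⊕ 0x49 = 0xE9
  0xE9 ⊕ 0xFA = 0x13
  0x13 ⊕ 0x2D = 0x3E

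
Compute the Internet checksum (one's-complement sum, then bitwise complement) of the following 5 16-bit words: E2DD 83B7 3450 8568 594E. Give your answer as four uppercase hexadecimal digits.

One's-complement addition (fold any carry out of bit 15 back into bit 0):
  0xE2DD + 0x83B7 = 0x16694 → wrap carry → 0x6695
  0x6695 + 0x3450 = 0x09AE5
  0x9AE5 + 0x8568 = 0x1204D → wrap carry → 0x204E
  0x204E + 0x594E = 0x0799C
One's-complement sum = 0x799C.
Checksum = ~0x799C & 0xFFFF = 0x8663.

8663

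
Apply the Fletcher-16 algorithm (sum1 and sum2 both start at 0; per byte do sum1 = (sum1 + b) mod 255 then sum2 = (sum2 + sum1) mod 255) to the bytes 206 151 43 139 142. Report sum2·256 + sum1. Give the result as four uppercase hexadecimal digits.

8FAB

Running sums (mod 255):
  after byte 0 (206): sum1=206, sum2=206
  after byte 1 (151): sum1=102, sum2=53
  after byte 2 (43): sum1=145, sum2=198
  after byte 3 (139): sum1=29, sum2=227
  after byte 4 (142): sum1=171, sum2=143
Checksum = sum2·256 + sum1 = 143·256 + 171 = 36779 = 0x8FAB.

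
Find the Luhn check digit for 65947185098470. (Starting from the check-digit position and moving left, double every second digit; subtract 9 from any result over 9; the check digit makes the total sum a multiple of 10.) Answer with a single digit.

Partial digits right→left: 0 7 4 8 9 0 5 8 1 7 4 9 5 6
Double every second digit counting from the check-digit position (so the 1st, 3rd, 5th, ... of the partial from the right).
  doubled (with −9 where >9): 0 8 9 1 2 8 1 → sum 29
  kept as-is: 7 8 0 8 7 9 6 → sum 45
Total = 29 + 45 = 74.
Check digit = (10 − (74 mod 10)) mod 10 = 6.

6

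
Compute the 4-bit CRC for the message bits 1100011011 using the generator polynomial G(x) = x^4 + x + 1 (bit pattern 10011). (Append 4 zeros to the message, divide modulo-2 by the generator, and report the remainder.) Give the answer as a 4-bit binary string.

Append 4 zeros: 11000110110000. Divide by 10011 (XOR where the leading bit is 1):
  pos 0: 11000 XOR 10011 = 01011
  pos 1: 10111 XOR 10011 = 00100
  pos 3: 10010 XOR 10011 = 00001
  pos 7: 11100 XOR 10011 = 01111
  pos 8: 11110 XOR 10011 = 01101
  pos 9: 11010 XOR 10011 = 01001
Remainder (last 4 bits) = 1001. This is the CRC / FCS.

1001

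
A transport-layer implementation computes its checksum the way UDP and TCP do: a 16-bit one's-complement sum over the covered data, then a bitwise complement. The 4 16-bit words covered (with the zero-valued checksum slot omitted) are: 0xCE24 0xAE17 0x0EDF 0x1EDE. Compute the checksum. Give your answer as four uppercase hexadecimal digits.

5606

One's-complement addition (fold any carry out of bit 15 back into bit 0):
  0xCE24 + 0xAE17 = 0x17C3B → wrap carry → 0x7C3C
  0x7C3C + 0x0EDF = 0x08B1B
  0x8B1B + 0x1EDE = 0x0A9F9
One's-complement sum = 0xA9F9.
Checksum = ~0xA9F9 & 0xFFFF = 0x5606.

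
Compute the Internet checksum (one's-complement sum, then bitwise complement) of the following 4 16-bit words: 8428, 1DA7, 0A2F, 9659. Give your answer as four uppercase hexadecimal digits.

BDA7

One's-complement addition (fold any carry out of bit 15 back into bit 0):
  0x8428 + 0x1DA7 = 0x0A1CF
  0xA1CF + 0x0A2F = 0x0ABFE
  0xABFE + 0x9659 = 0x14257 → wrap carry → 0x4258
One's-complement sum = 0x4258.
Checksum = ~0x4258 & 0xFFFF = 0xBDA7.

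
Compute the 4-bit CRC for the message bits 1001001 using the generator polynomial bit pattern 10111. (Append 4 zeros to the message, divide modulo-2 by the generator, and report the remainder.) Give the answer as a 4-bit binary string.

1110

Append 4 zeros: 10010010000. Divide by 10111 (XOR where the leading bit is 1):
  pos 0: 10010 XOR 10111 = 00101
  pos 2: 10101 XOR 10111 = 00010
  pos 5: 10000 XOR 10111 = 00111
Remainder (last 4 bits) = 1110. This is the CRC / FCS.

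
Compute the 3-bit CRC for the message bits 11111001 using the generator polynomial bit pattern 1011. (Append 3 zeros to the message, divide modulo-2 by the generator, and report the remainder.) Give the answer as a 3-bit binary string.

010

Append 3 zeros: 11111001000. Divide by 1011 (XOR where the leading bit is 1):
  pos 0: 1111 XOR 1011 = 0100
  pos 1: 1001 XOR 1011 = 0010
  pos 3: 1000 XOR 1011 = 0011
  pos 5: 1110 XOR 1011 = 0101
  pos 6: 1010 XOR 1011 = 0001
Remainder (last 3 bits) = 010. This is the CRC / FCS.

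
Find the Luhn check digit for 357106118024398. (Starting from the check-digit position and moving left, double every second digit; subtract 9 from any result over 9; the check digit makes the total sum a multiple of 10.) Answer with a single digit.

7

Partial digits right→left: 8 9 3 4 2 0 8 1 1 6 0 1 7 5 3
Double every second digit counting from the check-digit position (so the 1st, 3rd, 5th, ... of the partial from the right).
  doubled (with −9 where >9): 7 6 4 7 2 0 5 6 → sum 37
  kept as-is: 9 4 0 1 6 1 5 → sum 26
Total = 37 + 26 = 63.
Check digit = (10 − (63 mod 10)) mod 10 = 7.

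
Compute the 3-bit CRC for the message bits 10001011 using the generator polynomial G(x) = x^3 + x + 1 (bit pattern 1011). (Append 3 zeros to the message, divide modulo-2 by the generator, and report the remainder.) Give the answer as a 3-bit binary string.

Append 3 zeros: 10001011000. Divide by 1011 (XOR where the leading bit is 1):
  pos 0: 1000 XOR 1011 = 0011
  pos 2: 1110 XOR 1011 = 0101
  pos 3: 1011 XOR 1011 = 0000
  pos 7: 1000 XOR 1011 = 0011
Remainder (last 3 bits) = 011. This is the CRC / FCS.

011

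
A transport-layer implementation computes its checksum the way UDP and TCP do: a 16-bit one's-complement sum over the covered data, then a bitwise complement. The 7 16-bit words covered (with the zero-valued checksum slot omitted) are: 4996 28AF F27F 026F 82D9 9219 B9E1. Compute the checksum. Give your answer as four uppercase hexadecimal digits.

C9F6

One's-complement addition (fold any carry out of bit 15 back into bit 0):
  0x4996 + 0x28AF = 0x07245
  0x7245 + 0xF27F = 0x164C4 → wrap carry → 0x64C5
  0x64C5 + 0x026F = 0x06734
  0x6734 + 0x82D9 = 0x0EA0D
  0xEA0D + 0x9219 = 0x17C26 → wrap carry → 0x7C27
  0x7C27 + 0xB9E1 = 0x13608 → wrap carry → 0x3609
One's-complement sum = 0x3609.
Checksum = ~0x3609 & 0xFFFF = 0xC9F6.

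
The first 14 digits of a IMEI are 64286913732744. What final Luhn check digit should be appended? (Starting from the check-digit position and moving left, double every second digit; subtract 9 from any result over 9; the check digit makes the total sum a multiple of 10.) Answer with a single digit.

3

Partial digits right→left: 4 4 7 2 3 7 3 1 9 6 8 2 4 6
Double every second digit counting from the check-digit position (so the 1st, 3rd, 5th, ... of the partial from the right).
  doubled (with −9 where >9): 8 5 6 6 9 7 8 → sum 49
  kept as-is: 4 2 7 1 6 2 6 → sum 28
Total = 49 + 28 = 77.
Check digit = (10 − (77 mod 10)) mod 10 = 3.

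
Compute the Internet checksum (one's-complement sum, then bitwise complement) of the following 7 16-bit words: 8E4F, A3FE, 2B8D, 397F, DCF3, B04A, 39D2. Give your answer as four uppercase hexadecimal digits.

A194

One's-complement addition (fold any carry out of bit 15 back into bit 0):
  0x8E4F + 0xA3FE = 0x1324D → wrap carry → 0x324E
  0x324E + 0x2B8D = 0x05DDB
  0x5DDB + 0x397F = 0x0975A
  0x975A + 0xDCF3 = 0x1744D → wrap carry → 0x744E
  0x744E + 0xB04A = 0x12498 → wrap carry → 0x2499
  0x2499 + 0x39D2 = 0x05E6B
One's-complement sum = 0x5E6B.
Checksum = ~0x5E6B & 0xFFFF = 0xA194.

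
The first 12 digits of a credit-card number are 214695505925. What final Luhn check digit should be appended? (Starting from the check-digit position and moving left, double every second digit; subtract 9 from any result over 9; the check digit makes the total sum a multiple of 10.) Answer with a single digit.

7

Partial digits right→left: 5 2 9 5 0 5 5 9 6 4 1 2
Double every second digit counting from the check-digit position (so the 1st, 3rd, 5th, ... of the partial from the right).
  doubled (with −9 where >9): 1 9 0 1 3 2 → sum 16
  kept as-is: 2 5 5 9 4 2 → sum 27
Total = 16 + 27 = 43.
Check digit = (10 − (43 mod 10)) mod 10 = 7.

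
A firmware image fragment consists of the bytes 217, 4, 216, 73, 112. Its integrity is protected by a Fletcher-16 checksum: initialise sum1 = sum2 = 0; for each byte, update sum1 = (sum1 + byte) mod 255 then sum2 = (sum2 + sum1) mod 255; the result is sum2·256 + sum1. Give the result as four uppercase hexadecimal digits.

Running sums (mod 255):
  after byte 0 (217): sum1=217, sum2=217
  after byte 1 (4): sum1=221, sum2=183
  after byte 2 (216): sum1=182, sum2=110
  after byte 3 (73): sum1=0, sum2=110
  after byte 4 (112): sum1=112, sum2=222
Checksum = sum2·256 + sum1 = 222·256 + 112 = 56944 = 0xDE70.

DE70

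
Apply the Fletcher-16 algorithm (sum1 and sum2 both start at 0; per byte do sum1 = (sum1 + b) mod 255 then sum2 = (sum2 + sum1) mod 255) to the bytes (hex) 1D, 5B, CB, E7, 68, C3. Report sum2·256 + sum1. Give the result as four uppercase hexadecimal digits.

F258

Running sums (mod 255):
  after byte 0 (1D): sum1=29, sum2=29
  after byte 1 (5B): sum1=120, sum2=149
  after byte 2 (CB): sum1=68, sum2=217
  after byte 3 (E7): sum1=44, sum2=6
  after byte 4 (68): sum1=148, sum2=154
  after byte 5 (C3): sum1=88, sum2=242
Checksum = sum2·256 + sum1 = 242·256 + 88 = 62040 = 0xF258.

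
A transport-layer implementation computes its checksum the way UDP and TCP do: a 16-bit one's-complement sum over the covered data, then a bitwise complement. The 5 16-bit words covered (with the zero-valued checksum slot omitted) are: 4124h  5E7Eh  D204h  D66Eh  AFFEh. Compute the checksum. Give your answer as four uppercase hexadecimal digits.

07EB

One's-complement addition (fold any carry out of bit 15 back into bit 0):
  0x4124 + 0x5E7E = 0x09FA2
  0x9FA2 + 0xD204 = 0x171A6 → wrap carry → 0x71A7
  0x71A7 + 0xD66E = 0x14815 → wrap carry → 0x4816
  0x4816 + 0xAFFE = 0x0F814
One's-complement sum = 0xF814.
Checksum = ~0xF814 & 0xFFFF = 0x07EB.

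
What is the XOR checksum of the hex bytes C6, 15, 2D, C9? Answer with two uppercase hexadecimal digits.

XOR the bytes together:
  start with 0xC6
  0xC6 ⊕ 0x15 = 0xD3
  0xD3 ⊕ 0x2D = 0xFE
  0xFE ⊕ 0xC9 = 0x37

37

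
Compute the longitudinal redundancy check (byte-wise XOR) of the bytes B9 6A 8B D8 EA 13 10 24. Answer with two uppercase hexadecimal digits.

XOR the bytes together:
  start with 0xB9
  0xB9 ⊕ 0x6A = 0xD3
  0xD3 ⊕ 0x8B = 0x58
  0x58 ⊕ 0xD8 = 0x80
  0x80 ⊕ 0xEA = 0x6A
  0x6A ⊕ 0x13 = 0x79
  0x79 ⊕ 0x10 = 0x69
  0x69 ⊕ 0x24 = 0x4D

4D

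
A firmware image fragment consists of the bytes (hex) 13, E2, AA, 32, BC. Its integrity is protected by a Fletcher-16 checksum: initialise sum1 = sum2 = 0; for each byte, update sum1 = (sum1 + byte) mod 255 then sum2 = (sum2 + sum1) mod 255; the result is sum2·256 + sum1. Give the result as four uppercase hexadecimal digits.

Running sums (mod 255):
  after byte 0 (13): sum1=19, sum2=19
  after byte 1 (E2): sum1=245, sum2=9
  after byte 2 (AA): sum1=160, sum2=169
  after byte 3 (32): sum1=210, sum2=124
  after byte 4 (BC): sum1=143, sum2=12
Checksum = sum2·256 + sum1 = 12·256 + 143 = 3215 = 0x0C8F.

0C8F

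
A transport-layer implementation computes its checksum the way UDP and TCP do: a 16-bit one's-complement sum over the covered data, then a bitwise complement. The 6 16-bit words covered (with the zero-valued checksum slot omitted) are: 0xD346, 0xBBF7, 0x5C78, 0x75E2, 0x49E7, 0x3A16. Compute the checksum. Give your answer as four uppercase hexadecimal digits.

One's-complement addition (fold any carry out of bit 15 back into bit 0):
  0xD346 + 0xBBF7 = 0x18F3D → wrap carry → 0x8F3E
  0x8F3E + 0x5C78 = 0x0EBB6
  0xEBB6 + 0x75E2 = 0x16198 → wrap carry → 0x6199
  0x6199 + 0x49E7 = 0x0AB80
  0xAB80 + 0x3A16 = 0x0E596
One's-complement sum = 0xE596.
Checksum = ~0xE596 & 0xFFFF = 0x1A69.

1A69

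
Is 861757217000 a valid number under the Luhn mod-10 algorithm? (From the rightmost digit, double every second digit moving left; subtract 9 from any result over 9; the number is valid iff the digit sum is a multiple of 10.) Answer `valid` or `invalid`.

valid

From the right, keep odd positions and double even positions (subtract 9 from any doubled value over 9):
  doubled (positions 2,4,...): 0 5 4 1 2 7 → sum 19
  kept (positions 1,3,...): 0 0 1 7 7 6 → sum 21
Total = 40.
40 mod 10 = 0, so the number is valid.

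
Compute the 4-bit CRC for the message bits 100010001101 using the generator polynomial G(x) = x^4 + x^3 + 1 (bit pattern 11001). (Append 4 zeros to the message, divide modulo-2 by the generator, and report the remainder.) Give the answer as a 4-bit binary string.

Append 4 zeros: 1000100011010000. Divide by 11001 (XOR where the leading bit is 1):
  pos 0: 10001 XOR 11001 = 01000
  pos 1: 10000 XOR 11001 = 01001
  pos 2: 10010 XOR 11001 = 01011
  pos 3: 10110 XOR 11001 = 01111
  pos 4: 11111 XOR 11001 = 00110
  pos 6: 11010 XOR 11001 = 00011
  pos 9: 11100 XOR 11001 = 00101
  pos 11: 10100 XOR 11001 = 01101
Remainder (last 4 bits) = 1101. This is the CRC / FCS.

1101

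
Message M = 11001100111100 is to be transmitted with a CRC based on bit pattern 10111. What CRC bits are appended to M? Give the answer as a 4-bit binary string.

Append 4 zeros: 110011001111000000. Divide by 10111 (XOR where the leading bit is 1):
  pos 0: 11001 XOR 10111 = 01110
  pos 1: 11101 XOR 10111 = 01010
  pos 2: 10100 XOR 10111 = 00011
  pos 5: 11011 XOR 10111 = 01100
  pos 6: 11001 XOR 10111 = 01110
  pos 7: 11101 XOR 10111 = 01010
  pos 8: 10100 XOR 10111 = 00011
  pos 11: 11000 XOR 10111 = 01111
  pos 12: 11110 XOR 10111 = 01001
  pos 13: 10010 XOR 10111 = 00101
Remainder (last 4 bits) = 0101. This is the CRC / FCS.

0101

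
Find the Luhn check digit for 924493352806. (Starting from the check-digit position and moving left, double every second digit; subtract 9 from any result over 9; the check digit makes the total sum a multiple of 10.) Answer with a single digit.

Partial digits right→left: 6 0 8 2 5 3 3 9 4 4 2 9
Double every second digit counting from the check-digit position (so the 1st, 3rd, 5th, ... of the partial from the right).
  doubled (with −9 where >9): 3 7 1 6 8 4 → sum 29
  kept as-is: 0 2 3 9 4 9 → sum 27
Total = 29 + 27 = 56.
Check digit = (10 − (56 mod 10)) mod 10 = 4.

4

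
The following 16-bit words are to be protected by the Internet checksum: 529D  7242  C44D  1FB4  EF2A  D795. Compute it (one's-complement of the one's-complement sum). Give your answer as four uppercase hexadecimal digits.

905D

One's-complement addition (fold any carry out of bit 15 back into bit 0):
  0x529D + 0x7242 = 0x0C4DF
  0xC4DF + 0xC44D = 0x1892C → wrap carry → 0x892D
  0x892D + 0x1FB4 = 0x0A8E1
  0xA8E1 + 0xEF2A = 0x1980B → wrap carry → 0x980C
  0x980C + 0xD795 = 0x16FA1 → wrap carry → 0x6FA2
One's-complement sum = 0x6FA2.
Checksum = ~0x6FA2 & 0xFFFF = 0x905D.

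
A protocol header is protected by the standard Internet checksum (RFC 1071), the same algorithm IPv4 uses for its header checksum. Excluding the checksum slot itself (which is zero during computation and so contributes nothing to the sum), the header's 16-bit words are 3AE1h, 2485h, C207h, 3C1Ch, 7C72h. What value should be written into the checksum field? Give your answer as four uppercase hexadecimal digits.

One's-complement addition (fold any carry out of bit 15 back into bit 0):
  0x3AE1 + 0x2485 = 0x05F66
  0x5F66 + 0xC207 = 0x1216D → wrap carry → 0x216E
  0x216E + 0x3C1C = 0x05D8A
  0x5D8A + 0x7C72 = 0x0D9FC
One's-complement sum = 0xD9FC.
Checksum = ~0xD9FC & 0xFFFF = 0x2603.

2603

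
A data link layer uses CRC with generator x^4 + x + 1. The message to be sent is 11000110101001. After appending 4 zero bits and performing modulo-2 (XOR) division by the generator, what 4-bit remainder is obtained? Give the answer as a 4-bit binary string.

Append 4 zeros: 110001101010010000. Divide by 10011 (XOR where the leading bit is 1):
  pos 0: 11000 XOR 10011 = 01011
  pos 1: 10111 XOR 10011 = 00100
  pos 3: 10010 XOR 10011 = 00001
  pos 7: 11010 XOR 10011 = 01001
  pos 8: 10010 XOR 10011 = 00001
  pos 12: 11000 XOR 10011 = 01011
  pos 13: 10110 XOR 10011 = 00101
Remainder (last 4 bits) = 0101. This is the CRC / FCS.

0101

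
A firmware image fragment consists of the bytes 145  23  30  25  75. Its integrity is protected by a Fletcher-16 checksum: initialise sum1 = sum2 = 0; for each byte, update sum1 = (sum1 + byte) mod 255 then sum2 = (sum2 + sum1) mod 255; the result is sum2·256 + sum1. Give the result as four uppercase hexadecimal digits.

Running sums (mod 255):
  after byte 0 (145): sum1=145, sum2=145
  after byte 1 (23): sum1=168, sum2=58
  after byte 2 (30): sum1=198, sum2=1
  after byte 3 (25): sum1=223, sum2=224
  after byte 4 (75): sum1=43, sum2=12
Checksum = sum2·256 + sum1 = 12·256 + 43 = 3115 = 0x0C2B.

0C2B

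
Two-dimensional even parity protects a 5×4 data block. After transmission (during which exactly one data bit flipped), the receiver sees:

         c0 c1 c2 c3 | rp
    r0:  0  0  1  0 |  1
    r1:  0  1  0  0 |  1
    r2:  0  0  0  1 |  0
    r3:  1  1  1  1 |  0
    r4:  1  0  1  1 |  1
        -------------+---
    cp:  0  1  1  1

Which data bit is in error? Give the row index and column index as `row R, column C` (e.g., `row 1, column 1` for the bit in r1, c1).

Recompute each row's even parity and compare to rp:
  r0: data parity 1, sent rp 1 → ok
  r1: data parity 1, sent rp 1 → ok
  r2: data parity 1, sent rp 0 → mismatch
  r3: data parity 0, sent rp 0 → ok
  r4: data parity 1, sent rp 1 → ok
Recompute each column's even parity and compare to cp:
  c0: data parity 0, sent cp 0 → ok
  c1: data parity 0, sent cp 1 → mismatch
  c2: data parity 1, sent cp 1 → ok
  c3: data parity 1, sent cp 1 → ok
Exactly one row (r2) and one column (c1) fail → the flipped bit is at their intersection.

row 2, column 1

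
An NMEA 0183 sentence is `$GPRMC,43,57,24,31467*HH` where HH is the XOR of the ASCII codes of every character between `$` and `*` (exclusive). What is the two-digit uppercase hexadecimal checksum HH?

XOR the ASCII codes of the payload characters:
  'G' = 0x47 → acc = 0x47
  'P' = 0x50 → acc = 0x17
  'R' = 0x52 → acc = 0x45
  'M' = 0x4D → acc = 0x08
  'C' = 0x43 → acc = 0x4B
  ',' = 0x2C → acc = 0x67
  '4' = 0x34 → acc = 0x53
  '3' = 0x33 → acc = 0x60
  ',' = 0x2C → acc = 0x4C
  '5' = 0x35 → acc = 0x79
  '7' = 0x37 → acc = 0x4E
  ',' = 0x2C → acc = 0x62
  '2' = 0x32 → acc = 0x50
  '4' = 0x34 → acc = 0x64
  ',' = 0x2C → acc = 0x48
  '3' = 0x33 → acc = 0x7B
  '1' = 0x31 → acc = 0x4A
  '4' = 0x34 → acc = 0x7E
  '6' = 0x36 → acc = 0x48
  '7' = 0x37 → acc = 0x7F
Checksum = 0x7F.

7F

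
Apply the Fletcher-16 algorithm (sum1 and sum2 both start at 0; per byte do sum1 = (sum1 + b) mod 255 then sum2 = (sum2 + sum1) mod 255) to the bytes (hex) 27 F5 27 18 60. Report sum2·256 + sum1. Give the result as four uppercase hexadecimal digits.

A1BC

Running sums (mod 255):
  after byte 0 (27): sum1=39, sum2=39
  after byte 1 (F5): sum1=29, sum2=68
  after byte 2 (27): sum1=68, sum2=136
  after byte 3 (18): sum1=92, sum2=228
  after byte 4 (60): sum1=188, sum2=161
Checksum = sum2·256 + sum1 = 161·256 + 188 = 41404 = 0xA1BC.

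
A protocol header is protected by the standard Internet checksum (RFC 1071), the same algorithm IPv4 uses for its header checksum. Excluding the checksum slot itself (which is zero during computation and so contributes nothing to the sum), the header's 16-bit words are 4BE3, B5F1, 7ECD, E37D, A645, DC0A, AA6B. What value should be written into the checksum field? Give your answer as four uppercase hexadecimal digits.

6F23

One's-complement addition (fold any carry out of bit 15 back into bit 0):
  0x4BE3 + 0xB5F1 = 0x101D4 → wrap carry → 0x01D5
  0x01D5 + 0x7ECD = 0x080A2
  0x80A2 + 0xE37D = 0x1641F → wrap carry → 0x6420
  0x6420 + 0xA645 = 0x10A65 → wrap carry → 0x0A66
  0x0A66 + 0xDC0A = 0x0E670
  0xE670 + 0xAA6B = 0x190DB → wrap carry → 0x90DC
One's-complement sum = 0x90DC.
Checksum = ~0x90DC & 0xFFFF = 0x6F23.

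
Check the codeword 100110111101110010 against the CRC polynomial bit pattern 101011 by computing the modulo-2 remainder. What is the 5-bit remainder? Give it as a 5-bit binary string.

Modulo-2 division of 100110111101110010 by 101011:
  pos 0: 100110 XOR 101011 = 001101
  pos 2: 110111 XOR 101011 = 011100
  pos 3: 111001 XOR 101011 = 010010
  pos 4: 100101 XOR 101011 = 001110
  pos 6: 111001 XOR 101011 = 010010
  pos 7: 100101 XOR 101011 = 001110
  pos 9: 111010 XOR 101011 = 010001
  pos 10: 100010 XOR 101011 = 001001
  pos 12: 100110 XOR 101011 = 001101
Remainder = 01101 (nonzero — an error is detected).

01101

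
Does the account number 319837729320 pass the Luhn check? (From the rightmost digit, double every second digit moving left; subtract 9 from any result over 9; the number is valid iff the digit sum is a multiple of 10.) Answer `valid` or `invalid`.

From the right, keep odd positions and double even positions (subtract 9 from any doubled value over 9):
  doubled (positions 2,4,...): 4 9 5 6 9 6 → sum 39
  kept (positions 1,3,...): 0 3 2 7 8 1 → sum 21
Total = 60.
60 mod 10 = 0, so the number is valid.

valid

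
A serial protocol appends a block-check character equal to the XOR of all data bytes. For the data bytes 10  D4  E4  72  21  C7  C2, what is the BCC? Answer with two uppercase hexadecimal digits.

XOR the bytes together:
  start with 0x10
  0x10 ⊕ 0xD4 = 0xC4
  0xC4 ⊕ 0xE4 = 0x20
  0x20 ⊕ 0x72 = 0x52
  0x52 ⊕ 0x21 = 0x73
  0x73 ⊕ 0xC7 = 0xB4
  0xB4 ⊕ 0xC2 = 0x76

76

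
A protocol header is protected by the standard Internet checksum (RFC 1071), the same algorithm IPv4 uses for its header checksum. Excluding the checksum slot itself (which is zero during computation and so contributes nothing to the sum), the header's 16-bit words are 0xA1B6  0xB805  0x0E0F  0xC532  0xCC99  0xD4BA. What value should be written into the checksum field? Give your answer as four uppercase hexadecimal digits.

One's-complement addition (fold any carry out of bit 15 back into bit 0):
  0xA1B6 + 0xB805 = 0x159BB → wrap carry → 0x59BC
  0x59BC + 0x0E0F = 0x067CB
  0x67CB + 0xC532 = 0x12CFD → wrap carry → 0x2CFE
  0x2CFE + 0xCC99 = 0x0F997
  0xF997 + 0xD4BA = 0x1CE51 → wrap carry → 0xCE52
One's-complement sum = 0xCE52.
Checksum = ~0xCE52 & 0xFFFF = 0x31AD.

31AD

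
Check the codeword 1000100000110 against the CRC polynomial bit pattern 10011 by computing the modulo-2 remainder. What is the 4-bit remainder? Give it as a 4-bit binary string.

1100

Modulo-2 division of 1000100000110 by 10011:
  pos 0: 10001 XOR 10011 = 00010
  pos 3: 10000 XOR 10011 = 00011
  pos 6: 11001 XOR 10011 = 01010
  pos 7: 10101 XOR 10011 = 00110
Remainder = 1100 (nonzero — an error is detected).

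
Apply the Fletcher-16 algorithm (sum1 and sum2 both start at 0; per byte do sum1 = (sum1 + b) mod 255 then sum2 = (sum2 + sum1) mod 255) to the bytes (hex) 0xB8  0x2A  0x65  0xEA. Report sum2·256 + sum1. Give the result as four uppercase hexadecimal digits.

Running sums (mod 255):
  after byte 0 (0xB8): sum1=184, sum2=184
  after byte 1 (0x2A): sum1=226, sum2=155
  after byte 2 (0x65): sum1=72, sum2=227
  after byte 3 (0xEA): sum1=51, sum2=23
Checksum = sum2·256 + sum1 = 23·256 + 51 = 5939 = 0x1733.

1733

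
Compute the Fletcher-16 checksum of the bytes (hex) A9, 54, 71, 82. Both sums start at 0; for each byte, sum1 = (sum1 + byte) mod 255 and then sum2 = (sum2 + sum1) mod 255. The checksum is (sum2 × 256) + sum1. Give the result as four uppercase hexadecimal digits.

09F1

Running sums (mod 255):
  after byte 0 (A9): sum1=169, sum2=169
  after byte 1 (54): sum1=253, sum2=167
  after byte 2 (71): sum1=111, sum2=23
  after byte 3 (82): sum1=241, sum2=9
Checksum = sum2·256 + sum1 = 9·256 + 241 = 2545 = 0x09F1.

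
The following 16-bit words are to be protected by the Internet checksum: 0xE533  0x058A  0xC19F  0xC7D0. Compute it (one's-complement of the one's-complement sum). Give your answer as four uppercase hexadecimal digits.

One's-complement addition (fold any carry out of bit 15 back into bit 0):
  0xE533 + 0x058A = 0x0EABD
  0xEABD + 0xC19F = 0x1AC5C → wrap carry → 0xAC5D
  0xAC5D + 0xC7D0 = 0x1742D → wrap carry → 0x742E
One's-complement sum = 0x742E.
Checksum = ~0x742E & 0xFFFF = 0x8BD1.

8BD1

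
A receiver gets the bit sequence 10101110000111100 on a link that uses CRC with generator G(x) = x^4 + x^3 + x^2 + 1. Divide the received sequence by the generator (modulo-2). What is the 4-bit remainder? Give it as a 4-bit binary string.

0001

Modulo-2 division of 10101110000111100 by 11101:
  pos 0: 10101 XOR 11101 = 01000
  pos 1: 10001 XOR 11101 = 01100
  pos 2: 11001 XOR 11101 = 00100
  pos 4: 10000 XOR 11101 = 01101
  pos 5: 11010 XOR 11101 = 00111
  pos 7: 11101 XOR 11101 = 00000
  pos 12: 11100 XOR 11101 = 00001
Remainder = 0001 (nonzero — an error is detected).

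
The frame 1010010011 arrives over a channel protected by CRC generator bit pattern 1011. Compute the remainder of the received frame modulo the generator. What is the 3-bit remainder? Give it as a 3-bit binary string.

000

Modulo-2 division of 1010010011 by 1011:
  pos 0: 1010 XOR 1011 = 0001
  pos 3: 1010 XOR 1011 = 0001
  pos 6: 1011 XOR 1011 = 0000
Remainder = 000 (zero — the frame passes the CRC check).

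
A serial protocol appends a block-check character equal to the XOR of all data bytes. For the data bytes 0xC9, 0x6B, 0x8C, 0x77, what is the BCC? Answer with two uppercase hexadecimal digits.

XOR the bytes together:
  start with 0xC9
  0xC9 ⊕ 0x6B = 0xA2
  0xA2 ⊕ 0x8C = 0x2E
  0x2E ⊕ 0x77 = 0x59

59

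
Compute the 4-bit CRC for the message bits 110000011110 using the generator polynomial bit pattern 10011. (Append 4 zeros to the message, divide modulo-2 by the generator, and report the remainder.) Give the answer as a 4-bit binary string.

1100

Append 4 zeros: 1100000111100000. Divide by 10011 (XOR where the leading bit is 1):
  pos 0: 11000 XOR 10011 = 01011
  pos 1: 10110 XOR 10011 = 00101
  pos 3: 10101 XOR 10011 = 00110
  pos 5: 11011 XOR 10011 = 01000
  pos 6: 10001 XOR 10011 = 00010
  pos 9: 10000 XOR 10011 = 00011
Remainder (last 4 bits) = 1100. This is the CRC / FCS.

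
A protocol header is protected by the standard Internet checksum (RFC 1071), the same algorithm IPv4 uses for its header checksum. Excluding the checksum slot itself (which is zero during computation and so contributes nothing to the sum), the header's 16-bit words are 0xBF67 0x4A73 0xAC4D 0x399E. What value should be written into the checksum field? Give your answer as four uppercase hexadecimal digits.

1039

One's-complement addition (fold any carry out of bit 15 back into bit 0):
  0xBF67 + 0x4A73 = 0x109DA → wrap carry → 0x09DB
  0x09DB + 0xAC4D = 0x0B628
  0xB628 + 0x399E = 0x0EFC6
One's-complement sum = 0xEFC6.
Checksum = ~0xEFC6 & 0xFFFF = 0x1039.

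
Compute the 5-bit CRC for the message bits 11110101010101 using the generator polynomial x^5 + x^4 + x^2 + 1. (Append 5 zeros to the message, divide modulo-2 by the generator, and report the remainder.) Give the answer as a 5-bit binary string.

Append 5 zeros: 1111010101010100000. Divide by 110101 (XOR where the leading bit is 1):
  pos 0: 111101 XOR 110101 = 001000
  pos 2: 100001 XOR 110101 = 010100
  pos 3: 101000 XOR 110101 = 011101
  pos 4: 111011 XOR 110101 = 001110
  pos 6: 111001 XOR 110101 = 001100
  pos 8: 110001 XOR 110101 = 000100
  pos 11: 100000 XOR 110101 = 010101
  pos 12: 101010 XOR 110101 = 011111
  pos 13: 111110 XOR 110101 = 001011
Remainder (last 5 bits) = 01011. This is the CRC / FCS.

01011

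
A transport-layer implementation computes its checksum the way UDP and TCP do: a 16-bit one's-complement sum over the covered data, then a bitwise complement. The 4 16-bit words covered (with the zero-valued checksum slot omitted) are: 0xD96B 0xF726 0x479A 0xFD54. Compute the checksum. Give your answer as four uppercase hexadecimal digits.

EA7D

One's-complement addition (fold any carry out of bit 15 back into bit 0):
  0xD96B + 0xF726 = 0x1D091 → wrap carry → 0xD092
  0xD092 + 0x479A = 0x1182C → wrap carry → 0x182D
  0x182D + 0xFD54 = 0x11581 → wrap carry → 0x1582
One's-complement sum = 0x1582.
Checksum = ~0x1582 & 0xFFFF = 0xEA7D.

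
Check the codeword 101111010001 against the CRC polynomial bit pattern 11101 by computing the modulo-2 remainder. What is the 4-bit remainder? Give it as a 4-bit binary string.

Modulo-2 division of 101111010001 by 11101:
  pos 0: 10111 XOR 11101 = 01010
  pos 1: 10101 XOR 11101 = 01000
  pos 2: 10000 XOR 11101 = 01101
  pos 3: 11011 XOR 11101 = 00110
  pos 5: 11000 XOR 11101 = 00101
  pos 7: 10101 XOR 11101 = 01000
Remainder = 1000 (nonzero — an error is detected).

1000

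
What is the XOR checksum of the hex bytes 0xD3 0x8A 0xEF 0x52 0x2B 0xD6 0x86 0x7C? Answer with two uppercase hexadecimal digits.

E3

XOR the bytes together:
  start with 0xD3
  0xD3 ⊕ 0x8A = 0x59
  0x59 ⊕ 0xEF = 0xB6
  0xB6 ⊕ 0x52 = 0xE4
  0xE4 ⊕ 0x2B = 0xCF
  0xCF ⊕ 0xD6 = 0x19
  0x19 ⊕ 0x86 = 0x9F
  0x9F ⊕ 0x7C = 0xE3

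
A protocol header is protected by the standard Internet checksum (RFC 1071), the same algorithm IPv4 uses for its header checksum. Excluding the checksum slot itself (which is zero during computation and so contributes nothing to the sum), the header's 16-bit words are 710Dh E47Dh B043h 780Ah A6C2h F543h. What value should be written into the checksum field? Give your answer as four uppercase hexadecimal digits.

E61F

One's-complement addition (fold any carry out of bit 15 back into bit 0):
  0x710D + 0xE47D = 0x1558A → wrap carry → 0x558B
  0x558B + 0xB043 = 0x105CE → wrap carry → 0x05CF
  0x05CF + 0x780A = 0x07DD9
  0x7DD9 + 0xA6C2 = 0x1249B → wrap carry → 0x249C
  0x249C + 0xF543 = 0x119DF → wrap carry → 0x19E0
One's-complement sum = 0x19E0.
Checksum = ~0x19E0 & 0xFFFF = 0xE61F.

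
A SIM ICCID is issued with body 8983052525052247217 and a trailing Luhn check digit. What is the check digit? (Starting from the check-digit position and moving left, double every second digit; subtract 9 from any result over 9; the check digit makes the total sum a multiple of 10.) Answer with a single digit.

Partial digits right→left: 7 1 2 7 4 2 2 5 0 5 2 5 2 5 0 3 8 9 8
Double every second digit counting from the check-digit position (so the 1st, 3rd, 5th, ... of the partial from the right).
  doubled (with −9 where >9): 5 4 8 4 0 4 4 0 7 7 → sum 43
  kept as-is: 1 7 2 5 5 5 5 3 9 → sum 42
Total = 43 + 42 = 85.
Check digit = (10 − (85 mod 10)) mod 10 = 5.

5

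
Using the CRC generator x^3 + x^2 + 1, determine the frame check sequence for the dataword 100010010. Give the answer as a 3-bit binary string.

001

Append 3 zeros: 100010010000. Divide by 1101 (XOR where the leading bit is 1):
  pos 0: 1000 XOR 1101 = 0101
  pos 1: 1011 XOR 1101 = 0110
  pos 2: 1100 XOR 1101 = 0001
  pos 5: 1010 XOR 1101 = 0111
  pos 6: 1110 XOR 1101 = 0011
  pos 8: 1100 XOR 1101 = 0001
Remainder (last 3 bits) = 001. This is the CRC / FCS.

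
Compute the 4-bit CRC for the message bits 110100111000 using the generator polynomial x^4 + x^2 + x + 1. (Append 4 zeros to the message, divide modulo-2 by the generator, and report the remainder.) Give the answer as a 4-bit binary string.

1010

Append 4 zeros: 1101001110000000. Divide by 10111 (XOR where the leading bit is 1):
  pos 0: 11010 XOR 10111 = 01101
  pos 1: 11010 XOR 10111 = 01101
  pos 2: 11011 XOR 10111 = 01100
  pos 3: 11001 XOR 10111 = 01110
  pos 4: 11101 XOR 10111 = 01010
  pos 5: 10100 XOR 10111 = 00011
  pos 8: 11000 XOR 10111 = 01111
  pos 9: 11110 XOR 10111 = 01001
  pos 10: 10010 XOR 10111 = 00101
Remainder (last 4 bits) = 1010. This is the CRC / FCS.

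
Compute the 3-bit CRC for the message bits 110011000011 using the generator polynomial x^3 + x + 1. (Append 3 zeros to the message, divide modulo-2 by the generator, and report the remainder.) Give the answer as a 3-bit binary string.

Append 3 zeros: 110011000011000. Divide by 1011 (XOR where the leading bit is 1):
  pos 0: 1100 XOR 1011 = 0111
  pos 1: 1111 XOR 1011 = 0100
  pos 2: 1001 XOR 1011 = 0010
  pos 4: 1000 XOR 1011 = 0011
  pos 6: 1100 XOR 1011 = 0111
  pos 7: 1111 XOR 1011 = 0100
  pos 8: 1001 XOR 1011 = 0010
  pos 10: 1000 XOR 1011 = 0011
Remainder (last 3 bits) = 110. This is the CRC / FCS.

110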